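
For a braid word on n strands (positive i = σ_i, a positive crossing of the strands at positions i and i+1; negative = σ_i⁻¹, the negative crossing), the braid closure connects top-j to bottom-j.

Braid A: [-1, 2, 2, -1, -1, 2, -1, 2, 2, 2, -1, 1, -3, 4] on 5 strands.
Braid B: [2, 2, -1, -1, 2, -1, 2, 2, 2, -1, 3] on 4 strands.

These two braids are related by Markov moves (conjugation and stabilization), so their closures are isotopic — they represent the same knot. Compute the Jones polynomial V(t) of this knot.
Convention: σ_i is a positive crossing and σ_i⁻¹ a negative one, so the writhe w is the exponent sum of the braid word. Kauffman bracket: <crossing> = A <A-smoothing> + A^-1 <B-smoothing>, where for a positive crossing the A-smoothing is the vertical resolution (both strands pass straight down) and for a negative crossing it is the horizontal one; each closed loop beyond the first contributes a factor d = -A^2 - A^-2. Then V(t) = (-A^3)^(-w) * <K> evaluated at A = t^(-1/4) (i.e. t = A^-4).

Markov-equivalent braids have isotopic closures, hence identical knot invariants. Strip the Markov moves from each word to reach a common short braid β, then compute V(t) once on β.
Braid A: s1^-1 s2 s2 s1^-1 s1^-1 s2 s1^-1 s2 s2 s2 s1^-1 s1 s3^-1 s4 on 5 strands reduces by inverse Markov moves (closure unchanged at each step):
  Destabilize: the word has the form β·s4 where s4 occurs only as the final letter (β ∈ B_4); drop it and the last strand → 4 strands.
  Destabilize: the word has the form β·s3^-1 where s3^-1 occurs only as the final letter (β ∈ B_3); drop it and the last strand → 3 strands.
  Deconjugate: the word is γ·β·γ⁻¹ with γ = s1^-1 (prefix) and γ⁻¹ = s1 (suffix); strip both.
Reduced to β = s2 s2 s1^-1 s1^-1 s2 s1^-1 s2 s2 s2 s1^-1 on 3 strands, 10 crossings.
Braid B: s2 s2 s1^-1 s1^-1 s2 s1^-1 s2 s2 s2 s1^-1 s3 on 4 strands reduces by inverse Markov moves (closure unchanged at each step):
  Destabilize: the word has the form β·s3 where s3 occurs only as the final letter (β ∈ B_3); drop it and the last strand → 3 strands.
Reduced to β = s2 s2 s1^-1 s1^-1 s2 s1^-1 s2 s2 s2 s1^-1 on 3 strands, 10 crossings.
Both give the same β = s2 s2 s1^-1 s1^-1 s2 s1^-1 s2 s2 s2 s1^-1 on 3 strands, so one state sum suffices:
Braid: s2 s2 s1^-1 s1^-1 s2 s1^-1 s2 s2 s2 s1^-1 on 3 strands, 10 crossings.
Writhe w = (#positive) - (#negative) = 6 - 4 = 2.
Enumerate smoothing states for the bracket polynomial. There are 2^10 = 1024 states.
For each crossing: s=0 is the vertical smoothing, s=1 horizontal. Crossing k contributes A^(sign_k * (1 - 2*s_k)); loop factor d = -A^2 - A^-2.
Tabulate the states by total A-exponent and number of loops L (A-exp: L × count):
  A^10: L=5 ×1
  A^8: L=4 ×10
  A^6: L=3 ×41, L=5 ×4
  A^4: L=2 ×81, L=4 ×38, L=6 ×1
  A^2: L=1 ×71, L=3 ×117, L=5 ×22
  A^0: L=2 ×154, L=4 ×91, L=6 ×7
  A^-2: L=3 ×168, L=5 ×41, L=7 ×1
  A^-4: L=4 ×110, L=6 ×10
  A^-6: L=5 ×44, L=7 ×1
  A^-8: L=6 ×10
  A^-10: L=7 ×1
Each group contributes A^e * Σ count * d^(L-1):
Powers of d = -A^2 - A^-2: d^2 = A^4 + 2 + A^-4; d^3 = -A^6 - 3*A^2 - 3*A^-2 - A^-6; d^4 = A^8 + 4*A^4 + 6 + 4*A^-4 + A^-8; d^5 = -A^10 - 5*A^6 - 10*A^2 - 10*A^-2 - 5*A^-6 - A^-10; d^6 = A^12 + 6*A^8 + 15*A^4 + 20 + 15*A^-4 + 6*A^-8 + A^-12.
  A^10 * (d^4) = A^18 + 4*A^14 + 6*A^10 + 4*A^6 + A^2
  A^8 * (10*d^3) = -10*A^14 - 30*A^10 - 30*A^6 - 10*A^2
  A^6 * (41*d^2 + 4*d^4) = 4*A^14 + 57*A^10 + 106*A^6 + 57*A^2 + 4*A^-2
  A^4 * (81*d + 38*d^3 + d^5) = -A^14 - 43*A^10 - 205*A^6 - 205*A^2 - 43*A^-2 - A^-6
  A^2 * (71 + 117*d^2 + 22*d^4) = 22*A^10 + 205*A^6 + 437*A^2 + 205*A^-2 + 22*A^-6
  A^0 * (154*d + 91*d^3 + 7*d^5) = -7*A^10 - 126*A^6 - 497*A^2 - 497*A^-2 - 126*A^-6 - 7*A^-10
  A^-2 * (168*d^2 + 41*d^4 + d^6) = A^10 + 47*A^6 + 347*A^2 + 602*A^-2 + 347*A^-6 + 47*A^-10 + A^-14
  A^-4 * (110*d^3 + 10*d^5) = -10*A^6 - 160*A^2 - 430*A^-2 - 430*A^-6 - 160*A^-10 - 10*A^-14
  A^-6 * (44*d^4 + d^6) = A^6 + 50*A^2 + 191*A^-2 + 284*A^-6 + 191*A^-10 + 50*A^-14 + A^-18
  A^-8 * (10*d^5) = -10*A^2 - 50*A^-2 - 100*A^-6 - 100*A^-10 - 50*A^-14 - 10*A^-18
  A^-10 * (d^6) = A^2 + 6*A^-2 + 15*A^-6 + 20*A^-10 + 15*A^-14 + 6*A^-18 + A^-22
Summing the groups: <K> = A^18 - 3*A^14 + 6*A^10 - 8*A^6 + 11*A^2 - 12*A^-2 + 11*A^-6 - 9*A^-10 + 6*A^-14 - 3*A^-18 + A^-22
Normalise by the writhe: (-A^3)^(-w) = (-A^3)^(-2) = A^-6, so f(A) = A^-6 * <K> = A^12 - 3*A^8 + 6*A^4 - 8 + 11*A^-4 - 12*A^-8 + 11*A^-12 - 9*A^-16 + 6*A^-20 - 3*A^-24 + A^-28.
Substitute A = t^(-1/4), i.e. A^e → t^(-e/4): V(t) = t^7 - 3*t^6 + 6*t^5 - 9*t^4 + 11*t^3 - 12*t^2 + 11*t - 8 + 6*t^-1 - 3*t^-2 + t^-3

Answer: t^7 - 3*t^6 + 6*t^5 - 9*t^4 + 11*t^3 - 12*t^2 + 11*t - 8 + 6*t^-1 - 3*t^-2 + t^-3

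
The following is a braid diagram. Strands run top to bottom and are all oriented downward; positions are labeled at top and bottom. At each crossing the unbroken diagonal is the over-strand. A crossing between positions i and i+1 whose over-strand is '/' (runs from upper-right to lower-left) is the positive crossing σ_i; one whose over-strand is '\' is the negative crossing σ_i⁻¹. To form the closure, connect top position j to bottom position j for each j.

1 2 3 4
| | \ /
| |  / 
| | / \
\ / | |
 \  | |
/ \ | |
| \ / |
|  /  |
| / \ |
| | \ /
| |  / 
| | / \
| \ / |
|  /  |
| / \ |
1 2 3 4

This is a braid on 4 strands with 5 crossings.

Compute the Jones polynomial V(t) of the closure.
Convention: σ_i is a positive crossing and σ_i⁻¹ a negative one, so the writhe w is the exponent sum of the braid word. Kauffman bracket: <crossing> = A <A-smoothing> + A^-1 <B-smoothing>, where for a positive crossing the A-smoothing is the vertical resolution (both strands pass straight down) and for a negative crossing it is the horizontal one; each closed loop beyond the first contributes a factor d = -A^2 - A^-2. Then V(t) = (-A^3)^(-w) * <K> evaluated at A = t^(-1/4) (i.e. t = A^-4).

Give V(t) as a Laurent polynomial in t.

Reading the diagram top to bottom ('/'-over between positions i,i+1 = s_i, '\'-over = s_i^-1): braid word = s3 s1^-1 s2 s3 s2.
Braid: s3 s1^-1 s2 s3 s2 on 4 strands, 5 crossings.
Writhe w = (#positive) - (#negative) = 4 - 1 = 3.
State-sum expansion of <K>. There are 2^5 = 32 states.
Smooth each crossing (0=||, 1=⌣⌢); contribution A^(Σ sign_k(1-2s_k)) * d^(L-1).
  state 00000: A-exp=+3, loops=4, term = A^3 * d^3
  state 00001: A-exp=+1, loops=3, term = A^1 * d^2
  state 00010: A-exp=+1, loops=3, term = A^1 * d^2
  state 00011: A-exp=-1, loops=2, term = A^-1 * d^1
  state 00100: A-exp=+1, loops=3, term = A^1 * d^2
  state 00101: A-exp=-1, loops=4, term = A^-1 * d^3
  state 00110: A-exp=-1, loops=2, term = A^-1 * d^1
  state 00111: A-exp=-3, loops=3, term = A^-3 * d^2
  state 01000: A-exp=+5, loops=3, term = A^5 * d^2
  state 01001: A-exp=+3, loops=2, term = A^3 * d^1
  state 01010: A-exp=+3, loops=2, term = A^3 * d^1
  state 01011: A-exp=+1, loops=1, term = A^1 * d^0
  state 01100: A-exp=+3, loops=2, term = A^3 * d^1
  state 01101: A-exp=+1, loops=3, term = A^1 * d^2
  state 01110: A-exp=+1, loops=1, term = A^1 * d^0
  state 01111: A-exp=-1, loops=2, term = A^-1 * d^1
  state 10000: A-exp=+1, loops=3, term = A^1 * d^2
  state 10001: A-exp=-1, loops=2, term = A^-1 * d^1
  state 10010: A-exp=-1, loops=4, term = A^-1 * d^3
  state 10011: A-exp=-3, loops=3, term = A^-3 * d^2
  state 10100: A-exp=-1, loops=2, term = A^-1 * d^1
  state 10101: A-exp=-3, loops=3, term = A^-3 * d^2
  state 10110: A-exp=-3, loops=3, term = A^-3 * d^2
  state 10111: A-exp=-5, loops=2, term = A^-5 * d^1
  state 11000: A-exp=+3, loops=2, term = A^3 * d^1
  state 11001: A-exp=+1, loops=1, term = A^1 * d^0
  state 11010: A-exp=+1, loops=3, term = A^1 * d^2
  state 11011: A-exp=-1, loops=2, term = A^-1 * d^1
  state 11100: A-exp=+1, loops=1, term = A^1 * d^0
  state 11101: A-exp=-1, loops=2, term = A^-1 * d^1
  state 11110: A-exp=-1, loops=2, term = A^-1 * d^1
  state 11111: A-exp=-3, loops=1, term = A^-3 * d^0
Collect the terms by A-exponent (count of states per loop number):
Powers of d = -A^2 - A^-2: d^2 = A^4 + 2 + A^-4; d^3 = -A^6 - 3*A^2 - 3*A^-2 - A^-6.
  A^5 * (d^2) = A^9 + 2*A^5 + A
  A^3 * (4*d + d^3) = -A^9 - 7*A^5 - 7*A - A^-3
  A^1 * (4 + 6*d^2) = 6*A^5 + 16*A + 6*A^-3
  A^-1 * (8*d + 2*d^3) = -2*A^5 - 14*A - 14*A^-3 - 2*A^-7
  A^-3 * (1 + 4*d^2) = 4*A + 9*A^-3 + 4*A^-7
  A^-5 * (d) = -A^-3 - A^-7
Summing the groups: <K> = -A^5 - A^-3 + A^-7
Normalise by the writhe: (-A^3)^(-w) = (-A^3)^(-3) = -A^-9, so f(A) = -A^-9 * <K> = A^-4 + A^-12 - A^-16.
Substitute A = t^(-1/4), i.e. A^e → t^(-e/4): V(t) = -t^4 + t^3 + t

Answer: -t^4 + t^3 + t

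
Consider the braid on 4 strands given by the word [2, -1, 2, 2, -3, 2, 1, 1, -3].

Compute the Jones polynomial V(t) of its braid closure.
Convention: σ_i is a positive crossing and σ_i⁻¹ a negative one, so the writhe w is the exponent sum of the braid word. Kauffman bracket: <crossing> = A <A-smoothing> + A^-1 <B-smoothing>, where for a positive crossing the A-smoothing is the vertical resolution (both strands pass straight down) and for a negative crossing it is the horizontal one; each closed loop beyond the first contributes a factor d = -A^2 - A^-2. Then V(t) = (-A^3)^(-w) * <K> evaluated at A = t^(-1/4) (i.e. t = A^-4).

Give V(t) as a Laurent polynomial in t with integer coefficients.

t^7 - 2*t^6 + 3*t^5 - 5*t^4 + 5*t^3 - 4*t^2 + 4*t - 2 + t^-1

Derivation:
Braid: s2 s1^-1 s2 s2 s3^-1 s2 s1 s1 s3^-1 on 4 strands, 9 crossings.
Writhe w = (#positive) - (#negative) = 6 - 3 = 3.
Computing the Kauffman bracket via state sum. There are 2^9 = 512 states.
Each crossing splits two ways (0=vertical, 1=horizontal). The state's weight is A^(#A-smoothings - #B-smoothings) * d^(loops - 1).
Tabulate the states by total A-exponent and number of loops L (A-exp: L × count):
  A^9: L=3 ×1
  A^7: L=2 ×6, L=4 ×3
  A^5: L=1 ×11, L=3 ×24, L=5 ×1
  A^3: L=2 ×68, L=4 ×16
  A^1: L=1 ×38, L=3 ×85, L=5 ×3
  A^-1: L=2 ×77, L=4 ×49
  A^-3: L=3 ×69, L=5 ×15
  A^-5: L=4 ×34, L=6 ×2
  A^-7: L=5 ×9
  A^-9: L=6 ×1
Each group contributes A^e * Σ count * d^(L-1):
Powers of d = -A^2 - A^-2: d^2 = A^4 + 2 + A^-4; d^3 = -A^6 - 3*A^2 - 3*A^-2 - A^-6; d^4 = A^8 + 4*A^4 + 6 + 4*A^-4 + A^-8; d^5 = -A^10 - 5*A^6 - 10*A^2 - 10*A^-2 - 5*A^-6 - A^-10.
  A^9 * (d^2) = A^13 + 2*A^9 + A^5
  A^7 * (6*d + 3*d^3) = -3*A^13 - 15*A^9 - 15*A^5 - 3*A
  A^5 * (11 + 24*d^2 + d^4) = A^13 + 28*A^9 + 65*A^5 + 28*A + A^-3
  A^3 * (68*d + 16*d^3) = -16*A^9 - 116*A^5 - 116*A - 16*A^-3
  A^1 * (38 + 85*d^2 + 3*d^4) = 3*A^9 + 97*A^5 + 226*A + 97*A^-3 + 3*A^-7
  A^-1 * (77*d + 49*d^3) = -49*A^5 - 224*A - 224*A^-3 - 49*A^-7
  A^-3 * (69*d^2 + 15*d^4) = 15*A^5 + 129*A + 228*A^-3 + 129*A^-7 + 15*A^-11
  A^-5 * (34*d^3 + 2*d^5) = -2*A^5 - 44*A - 122*A^-3 - 122*A^-7 - 44*A^-11 - 2*A^-15
  A^-7 * (9*d^4) = 9*A + 36*A^-3 + 54*A^-7 + 36*A^-11 + 9*A^-15
  A^-9 * (d^5) = -A - 5*A^-3 - 10*A^-7 - 10*A^-11 - 5*A^-15 - A^-19
Summing the groups: <K> = -A^13 + 2*A^9 - 4*A^5 + 4*A - 5*A^-3 + 5*A^-7 - 3*A^-11 + 2*A^-15 - A^-19
Normalise by the writhe: (-A^3)^(-w) = (-A^3)^(-3) = -A^-9, so f(A) = -A^-9 * <K> = A^4 - 2 + 4*A^-4 - 4*A^-8 + 5*A^-12 - 5*A^-16 + 3*A^-20 - 2*A^-24 + A^-28.
Substitute A = t^(-1/4), i.e. A^e → t^(-e/4): V(t) = t^7 - 2*t^6 + 3*t^5 - 5*t^4 + 5*t^3 - 4*t^2 + 4*t - 2 + t^-1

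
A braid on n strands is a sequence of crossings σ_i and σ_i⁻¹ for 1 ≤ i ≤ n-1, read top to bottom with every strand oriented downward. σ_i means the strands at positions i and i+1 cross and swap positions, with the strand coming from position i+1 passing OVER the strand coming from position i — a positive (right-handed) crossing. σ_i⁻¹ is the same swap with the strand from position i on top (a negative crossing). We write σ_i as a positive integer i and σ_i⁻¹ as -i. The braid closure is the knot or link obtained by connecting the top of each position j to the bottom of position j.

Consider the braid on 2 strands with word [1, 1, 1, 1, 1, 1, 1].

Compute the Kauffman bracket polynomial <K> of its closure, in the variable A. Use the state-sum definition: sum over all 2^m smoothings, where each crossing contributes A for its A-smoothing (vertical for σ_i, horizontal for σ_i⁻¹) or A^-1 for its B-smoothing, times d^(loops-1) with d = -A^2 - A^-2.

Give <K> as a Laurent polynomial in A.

Braid: s1 s1 s1 s1 s1 s1 s1 on 2 strands, 7 crossings.
Writhe w = (#positive) - (#negative) = 7 - 0 = 7.
State-sum expansion of <K>. There are 2^7 = 128 states.
For each crossing: s=0 is the vertical smoothing, s=1 horizontal. Crossing k contributes A^(sign_k * (1 - 2*s_k)); loop factor d = -A^2 - A^-2.
Tabulate the states by total A-exponent and number of loops L (A-exp: L × count):
  A^7: L=2 ×1
  A^5: L=1 ×7
  A^3: L=2 ×21
  A^1: L=3 ×35
  A^-1: L=4 ×35
  A^-3: L=5 ×21
  A^-5: L=6 ×7
  A^-7: L=7 ×1
Each group contributes A^e * Σ count * d^(L-1):
Powers of d = -A^2 - A^-2: d^2 = A^4 + 2 + A^-4; d^3 = -A^6 - 3*A^2 - 3*A^-2 - A^-6; d^4 = A^8 + 4*A^4 + 6 + 4*A^-4 + A^-8; d^5 = -A^10 - 5*A^6 - 10*A^2 - 10*A^-2 - 5*A^-6 - A^-10; d^6 = A^12 + 6*A^8 + 15*A^4 + 20 + 15*A^-4 + 6*A^-8 + A^-12.
  A^7 * (d) = -A^9 - A^5
  A^5 * (7) = 7*A^5
  A^3 * (21*d) = -21*A^5 - 21*A
  A^1 * (35*d^2) = 35*A^5 + 70*A + 35*A^-3
  A^-1 * (35*d^3) = -35*A^5 - 105*A - 105*A^-3 - 35*A^-7
  A^-3 * (21*d^4) = 21*A^5 + 84*A + 126*A^-3 + 84*A^-7 + 21*A^-11
  A^-5 * (7*d^5) = -7*A^5 - 35*A - 70*A^-3 - 70*A^-7 - 35*A^-11 - 7*A^-15
  A^-7 * (d^6) = A^5 + 6*A + 15*A^-3 + 20*A^-7 + 15*A^-11 + 6*A^-15 + A^-19
Summing the groups: <K> = -A^9 - A + A^-3 - A^-7 + A^-11 - A^-15 + A^-19

Answer: -A^9 - A + A^-3 - A^-7 + A^-11 - A^-15 + A^-19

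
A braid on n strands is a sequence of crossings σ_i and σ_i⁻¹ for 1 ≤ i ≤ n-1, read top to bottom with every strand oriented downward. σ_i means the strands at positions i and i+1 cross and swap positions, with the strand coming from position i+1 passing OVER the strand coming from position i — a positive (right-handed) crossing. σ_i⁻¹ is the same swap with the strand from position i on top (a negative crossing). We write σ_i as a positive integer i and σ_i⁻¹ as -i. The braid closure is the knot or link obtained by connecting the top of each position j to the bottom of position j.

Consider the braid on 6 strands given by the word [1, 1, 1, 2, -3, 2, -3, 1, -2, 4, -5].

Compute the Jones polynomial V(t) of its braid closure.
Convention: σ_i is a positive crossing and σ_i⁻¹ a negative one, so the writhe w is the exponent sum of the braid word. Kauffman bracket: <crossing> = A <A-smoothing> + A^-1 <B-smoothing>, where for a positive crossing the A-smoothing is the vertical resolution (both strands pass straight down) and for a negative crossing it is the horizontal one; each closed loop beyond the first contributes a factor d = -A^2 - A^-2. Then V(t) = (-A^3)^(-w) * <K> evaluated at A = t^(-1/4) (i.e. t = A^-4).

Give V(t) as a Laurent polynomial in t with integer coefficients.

The presented braid s1 s1 s1 s2 s3^-1 s2 s3^-1 s1 s2^-1 s4 s5^-1 on 6 strands reduces by inverse Markov moves (closure unchanged at each step):
  Destabilize: the word has the form β·s5^-1 where s5^-1 occurs only as the final letter (β ∈ B_5); drop it and the last strand → 5 strands.
  Destabilize: the word has the form β·s4 where s4 occurs only as the final letter (β ∈ B_4); drop it and the last strand → 4 strands.
Reduced to β = s1 s1 s1 s2 s3^-1 s2 s3^-1 s1 s2^-1 on 4 strands, 9 crossings.
Compute on β:
Braid: s1 s1 s1 s2 s3^-1 s2 s3^-1 s1 s2^-1 on 4 strands, 9 crossings.
Writhe w = (#positive) - (#negative) = 6 - 3 = 3.
Enumerate smoothing states for the bracket polynomial. There are 2^9 = 512 states.
For each crossing: s=0 is the vertical smoothing, s=1 horizontal. Crossing k contributes A^(sign_k * (1 - 2*s_k)); loop factor d = -A^2 - A^-2.
Tabulate the states by total A-exponent and number of loops L (A-exp: L × count):
  A^9: L=3 ×1
  A^7: L=2 ×7, L=4 ×2
  A^5: L=1 ×12, L=3 ×24
  A^3: L=2 ×66, L=4 ×18
  A^1: L=1 ×35, L=3 ×84, L=5 ×7
  A^-1: L=2 ×73, L=4 ×52, L=6 ×1
  A^-3: L=3 ×68, L=5 ×16
  A^-5: L=4 ×34, L=6 ×2
  A^-7: L=5 ×9
  A^-9: L=6 ×1
Each group contributes A^e * Σ count * d^(L-1):
Powers of d = -A^2 - A^-2: d^2 = A^4 + 2 + A^-4; d^3 = -A^6 - 3*A^2 - 3*A^-2 - A^-6; d^4 = A^8 + 4*A^4 + 6 + 4*A^-4 + A^-8; d^5 = -A^10 - 5*A^6 - 10*A^2 - 10*A^-2 - 5*A^-6 - A^-10.
  A^9 * (d^2) = A^13 + 2*A^9 + A^5
  A^7 * (7*d + 2*d^3) = -2*A^13 - 13*A^9 - 13*A^5 - 2*A
  A^5 * (12 + 24*d^2) = 24*A^9 + 60*A^5 + 24*A
  A^3 * (66*d + 18*d^3) = -18*A^9 - 120*A^5 - 120*A - 18*A^-3
  A^1 * (35 + 84*d^2 + 7*d^4) = 7*A^9 + 112*A^5 + 245*A + 112*A^-3 + 7*A^-7
  A^-1 * (73*d + 52*d^3 + d^5) = -A^9 - 57*A^5 - 239*A - 239*A^-3 - 57*A^-7 - A^-11
  A^-3 * (68*d^2 + 16*d^4) = 16*A^5 + 132*A + 232*A^-3 + 132*A^-7 + 16*A^-11
  A^-5 * (34*d^3 + 2*d^5) = -2*A^5 - 44*A - 122*A^-3 - 122*A^-7 - 44*A^-11 - 2*A^-15
  A^-7 * (9*d^4) = 9*A + 36*A^-3 + 54*A^-7 + 36*A^-11 + 9*A^-15
  A^-9 * (d^5) = -A - 5*A^-3 - 10*A^-7 - 10*A^-11 - 5*A^-15 - A^-19
Summing the groups: <K> = -A^13 + A^9 - 3*A^5 + 4*A - 4*A^-3 + 4*A^-7 - 3*A^-11 + 2*A^-15 - A^-19
Normalise by the writhe: (-A^3)^(-w) = (-A^3)^(-3) = -A^-9, so f(A) = -A^-9 * <K> = A^4 - 1 + 3*A^-4 - 4*A^-8 + 4*A^-12 - 4*A^-16 + 3*A^-20 - 2*A^-24 + A^-28.
Substitute A = t^(-1/4), i.e. A^e → t^(-e/4): V(t) = t^7 - 2*t^6 + 3*t^5 - 4*t^4 + 4*t^3 - 4*t^2 + 3*t - 1 + t^-1

Answer: t^7 - 2*t^6 + 3*t^5 - 4*t^4 + 4*t^3 - 4*t^2 + 3*t - 1 + t^-1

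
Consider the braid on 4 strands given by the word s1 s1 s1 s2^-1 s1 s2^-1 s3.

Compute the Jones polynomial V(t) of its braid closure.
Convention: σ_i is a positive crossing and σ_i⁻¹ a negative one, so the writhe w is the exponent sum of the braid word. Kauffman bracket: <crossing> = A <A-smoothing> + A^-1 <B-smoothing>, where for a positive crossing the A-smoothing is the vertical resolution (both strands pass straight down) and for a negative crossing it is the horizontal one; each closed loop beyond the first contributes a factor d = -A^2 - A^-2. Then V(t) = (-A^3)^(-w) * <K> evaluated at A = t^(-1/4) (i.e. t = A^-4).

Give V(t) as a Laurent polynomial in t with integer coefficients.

The presented braid s1 s1 s1 s2^-1 s1 s2^-1 s3 on 4 strands reduces by inverse Markov moves (closure unchanged at each step):
  Destabilize: the word has the form β·s3 where s3 occurs only as the final letter (β ∈ B_3); drop it and the last strand → 3 strands.
Reduced to β = s1 s1 s1 s2^-1 s1 s2^-1 on 3 strands, 6 crossings.
Compute on β:
Braid: s1 s1 s1 s2^-1 s1 s2^-1 on 3 strands, 6 crossings.
Writhe w = (#positive) - (#negative) = 4 - 2 = 2.
Computing the Kauffman bracket via state sum. There are 2^6 = 64 states.
For each crossing: s=0 is the vertical smoothing, s=1 horizontal. Crossing k contributes A^(sign_k * (1 - 2*s_k)); loop factor d = -A^2 - A^-2.
Tabulate the states by total A-exponent and number of loops L (A-exp: L × count):
  A^6: L=3 ×1
  A^4: L=2 ×6
  A^2: L=1 ×11, L=3 ×4
  A^0: L=2 ×19, L=4 ×1
  A^-2: L=3 ×15
  A^-4: L=4 ×6
  A^-6: L=5 ×1
Each group contributes A^e * Σ count * d^(L-1):
Powers of d = -A^2 - A^-2: d^2 = A^4 + 2 + A^-4; d^3 = -A^6 - 3*A^2 - 3*A^-2 - A^-6; d^4 = A^8 + 4*A^4 + 6 + 4*A^-4 + A^-8.
  A^6 * (d^2) = A^10 + 2*A^6 + A^2
  A^4 * (6*d) = -6*A^6 - 6*A^2
  A^2 * (11 + 4*d^2) = 4*A^6 + 19*A^2 + 4*A^-2
  A^0 * (19*d + d^3) = -A^6 - 22*A^2 - 22*A^-2 - A^-6
  A^-2 * (15*d^2) = 15*A^2 + 30*A^-2 + 15*A^-6
  A^-4 * (6*d^3) = -6*A^2 - 18*A^-2 - 18*A^-6 - 6*A^-10
  A^-6 * (d^4) = A^2 + 4*A^-2 + 6*A^-6 + 4*A^-10 + A^-14
Summing the groups: <K> = A^10 - A^6 + 2*A^2 - 2*A^-2 + 2*A^-6 - 2*A^-10 + A^-14
Normalise by the writhe: (-A^3)^(-w) = (-A^3)^(-2) = A^-6, so f(A) = A^-6 * <K> = A^4 - 1 + 2*A^-4 - 2*A^-8 + 2*A^-12 - 2*A^-16 + A^-20.
Substitute A = t^(-1/4), i.e. A^e → t^(-e/4): V(t) = t^5 - 2*t^4 + 2*t^3 - 2*t^2 + 2*t - 1 + t^-1

Answer: t^5 - 2*t^4 + 2*t^3 - 2*t^2 + 2*t - 1 + t^-1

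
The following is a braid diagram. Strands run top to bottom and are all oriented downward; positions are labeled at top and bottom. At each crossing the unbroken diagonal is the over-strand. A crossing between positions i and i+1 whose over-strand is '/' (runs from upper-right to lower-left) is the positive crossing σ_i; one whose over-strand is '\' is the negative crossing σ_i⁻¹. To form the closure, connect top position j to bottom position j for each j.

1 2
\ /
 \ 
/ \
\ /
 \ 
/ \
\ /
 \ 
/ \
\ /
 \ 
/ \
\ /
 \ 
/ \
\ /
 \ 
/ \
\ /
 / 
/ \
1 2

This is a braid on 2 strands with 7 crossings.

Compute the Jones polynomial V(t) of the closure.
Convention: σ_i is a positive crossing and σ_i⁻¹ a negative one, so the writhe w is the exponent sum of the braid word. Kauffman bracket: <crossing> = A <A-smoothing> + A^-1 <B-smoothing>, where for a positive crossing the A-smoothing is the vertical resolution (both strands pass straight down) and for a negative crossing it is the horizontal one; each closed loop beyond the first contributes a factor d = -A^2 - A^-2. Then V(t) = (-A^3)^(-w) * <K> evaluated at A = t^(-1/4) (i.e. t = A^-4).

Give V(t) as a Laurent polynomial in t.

t^-2 + t^-4 - t^-5 + t^-6 - t^-7

Derivation:
Reading the diagram top to bottom ('/'-over between positions i,i+1 = s_i, '\'-over = s_i^-1): braid word = s1^-1 s1^-1 s1^-1 s1^-1 s1^-1 s1^-1 s1.
The presented braid s1^-1 s1^-1 s1^-1 s1^-1 s1^-1 s1^-1 s1 on 2 strands reduces by inverse Markov moves (closure unchanged at each step):
  Deconjugate: the word is γ·β·γ⁻¹ with γ = s1^-1 (prefix) and γ⁻¹ = s1 (suffix); strip both.
Reduced to β = s1^-1 s1^-1 s1^-1 s1^-1 s1^-1 on 2 strands, 5 crossings.
Compute on β:
Braid: s1^-1 s1^-1 s1^-1 s1^-1 s1^-1 on 2 strands, 5 crossings.
Writhe w = (#positive) - (#negative) = 0 - 5 = -5.
Enumerate smoothing states for the bracket polynomial. There are 2^5 = 32 states.
For each crossing: s=0 is the vertical smoothing, s=1 horizontal. Crossing k contributes A^(sign_k * (1 - 2*s_k)); loop factor d = -A^2 - A^-2.
  state 00000: A-exp=-5, loops=2, term = A^-5 * d^1
  state 00001: A-exp=-3, loops=1, term = A^-3 * d^0
  state 00010: A-exp=-3, loops=1, term = A^-3 * d^0
  state 00011: A-exp=-1, loops=2, term = A^-1 * d^1
  state 00100: A-exp=-3, loops=1, term = A^-3 * d^0
  state 00101: A-exp=-1, loops=2, term = A^-1 * d^1
  state 00110: A-exp=-1, loops=2, term = A^-1 * d^1
  state 00111: A-exp=+1, loops=3, term = A^1 * d^2
  state 01000: A-exp=-3, loops=1, term = A^-3 * d^0
  state 01001: A-exp=-1, loops=2, term = A^-1 * d^1
  state 01010: A-exp=-1, loops=2, term = A^-1 * d^1
  state 01011: A-exp=+1, loops=3, term = A^1 * d^2
  state 01100: A-exp=-1, loops=2, term = A^-1 * d^1
  state 01101: A-exp=+1, loops=3, term = A^1 * d^2
  state 01110: A-exp=+1, loops=3, term = A^1 * d^2
  state 01111: A-exp=+3, loops=4, term = A^3 * d^3
  state 10000: A-exp=-3, loops=1, term = A^-3 * d^0
  state 10001: A-exp=-1, loops=2, term = A^-1 * d^1
  state 10010: A-exp=-1, loops=2, term = A^-1 * d^1
  state 10011: A-exp=+1, loops=3, term = A^1 * d^2
  state 10100: A-exp=-1, loops=2, term = A^-1 * d^1
  state 10101: A-exp=+1, loops=3, term = A^1 * d^2
  state 10110: A-exp=+1, loops=3, term = A^1 * d^2
  state 10111: A-exp=+3, loops=4, term = A^3 * d^3
  state 11000: A-exp=-1, loops=2, term = A^-1 * d^1
  state 11001: A-exp=+1, loops=3, term = A^1 * d^2
  state 11010: A-exp=+1, loops=3, term = A^1 * d^2
  state 11011: A-exp=+3, loops=4, term = A^3 * d^3
  state 11100: A-exp=+1, loops=3, term = A^1 * d^2
  state 11101: A-exp=+3, loops=4, term = A^3 * d^3
  state 11110: A-exp=+3, loops=4, term = A^3 * d^3
  state 11111: A-exp=+5, loops=5, term = A^5 * d^4
Collect the terms by A-exponent (count of states per loop number):
Powers of d = -A^2 - A^-2: d^2 = A^4 + 2 + A^-4; d^3 = -A^6 - 3*A^2 - 3*A^-2 - A^-6; d^4 = A^8 + 4*A^4 + 6 + 4*A^-4 + A^-8.
  A^5 * (d^4) = A^13 + 4*A^9 + 6*A^5 + 4*A + A^-3
  A^3 * (5*d^3) = -5*A^9 - 15*A^5 - 15*A - 5*A^-3
  A^1 * (10*d^2) = 10*A^5 + 20*A + 10*A^-3
  A^-1 * (10*d) = -10*A - 10*A^-3
  A^-3 * (5) = 5*A^-3
  A^-5 * (d) = -A^-3 - A^-7
Summing the groups: <K> = A^13 - A^9 + A^5 - A - A^-7
Normalise by the writhe: (-A^3)^(-w) = (-A^3)^(5) = -A^15, so f(A) = -A^15 * <K> = -A^28 + A^24 - A^20 + A^16 + A^8.
Substitute A = t^(-1/4), i.e. A^e → t^(-e/4): V(t) = t^-2 + t^-4 - t^-5 + t^-6 - t^-7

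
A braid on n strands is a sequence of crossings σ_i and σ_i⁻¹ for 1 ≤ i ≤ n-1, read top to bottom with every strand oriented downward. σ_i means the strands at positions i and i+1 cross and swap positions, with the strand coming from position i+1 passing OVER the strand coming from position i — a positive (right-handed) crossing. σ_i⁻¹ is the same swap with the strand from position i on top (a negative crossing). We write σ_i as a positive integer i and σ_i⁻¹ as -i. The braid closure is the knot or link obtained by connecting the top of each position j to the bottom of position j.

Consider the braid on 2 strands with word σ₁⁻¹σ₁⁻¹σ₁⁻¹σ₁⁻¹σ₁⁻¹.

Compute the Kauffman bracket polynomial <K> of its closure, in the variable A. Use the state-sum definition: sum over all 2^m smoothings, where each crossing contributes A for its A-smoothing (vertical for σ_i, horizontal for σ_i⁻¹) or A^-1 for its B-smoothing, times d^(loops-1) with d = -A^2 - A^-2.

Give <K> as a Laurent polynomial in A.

A^13 - A^9 + A^5 - A - A^-7

Derivation:
Braid: s1^-1 s1^-1 s1^-1 s1^-1 s1^-1 on 2 strands, 5 crossings.
Writhe w = (#positive) - (#negative) = 0 - 5 = -5.
Computing the Kauffman bracket via state sum. There are 2^5 = 32 states.
Smooth each crossing (0=||, 1=⌣⌢); contribution A^(Σ sign_k(1-2s_k)) * d^(L-1).
  state 00000: A-exp=-5, loops=2, term = A^-5 * d^1
  state 00001: A-exp=-3, loops=1, term = A^-3 * d^0
  state 00010: A-exp=-3, loops=1, term = A^-3 * d^0
  state 00011: A-exp=-1, loops=2, term = A^-1 * d^1
  state 00100: A-exp=-3, loops=1, term = A^-3 * d^0
  state 00101: A-exp=-1, loops=2, term = A^-1 * d^1
  state 00110: A-exp=-1, loops=2, term = A^-1 * d^1
  state 00111: A-exp=+1, loops=3, term = A^1 * d^2
  state 01000: A-exp=-3, loops=1, term = A^-3 * d^0
  state 01001: A-exp=-1, loops=2, term = A^-1 * d^1
  state 01010: A-exp=-1, loops=2, term = A^-1 * d^1
  state 01011: A-exp=+1, loops=3, term = A^1 * d^2
  state 01100: A-exp=-1, loops=2, term = A^-1 * d^1
  state 01101: A-exp=+1, loops=3, term = A^1 * d^2
  state 01110: A-exp=+1, loops=3, term = A^1 * d^2
  state 01111: A-exp=+3, loops=4, term = A^3 * d^3
  state 10000: A-exp=-3, loops=1, term = A^-3 * d^0
  state 10001: A-exp=-1, loops=2, term = A^-1 * d^1
  state 10010: A-exp=-1, loops=2, term = A^-1 * d^1
  state 10011: A-exp=+1, loops=3, term = A^1 * d^2
  state 10100: A-exp=-1, loops=2, term = A^-1 * d^1
  state 10101: A-exp=+1, loops=3, term = A^1 * d^2
  state 10110: A-exp=+1, loops=3, term = A^1 * d^2
  state 10111: A-exp=+3, loops=4, term = A^3 * d^3
  state 11000: A-exp=-1, loops=2, term = A^-1 * d^1
  state 11001: A-exp=+1, loops=3, term = A^1 * d^2
  state 11010: A-exp=+1, loops=3, term = A^1 * d^2
  state 11011: A-exp=+3, loops=4, term = A^3 * d^3
  state 11100: A-exp=+1, loops=3, term = A^1 * d^2
  state 11101: A-exp=+3, loops=4, term = A^3 * d^3
  state 11110: A-exp=+3, loops=4, term = A^3 * d^3
  state 11111: A-exp=+5, loops=5, term = A^5 * d^4
Collect the terms by A-exponent (count of states per loop number):
Powers of d = -A^2 - A^-2: d^2 = A^4 + 2 + A^-4; d^3 = -A^6 - 3*A^2 - 3*A^-2 - A^-6; d^4 = A^8 + 4*A^4 + 6 + 4*A^-4 + A^-8.
  A^5 * (d^4) = A^13 + 4*A^9 + 6*A^5 + 4*A + A^-3
  A^3 * (5*d^3) = -5*A^9 - 15*A^5 - 15*A - 5*A^-3
  A^1 * (10*d^2) = 10*A^5 + 20*A + 10*A^-3
  A^-1 * (10*d) = -10*A - 10*A^-3
  A^-3 * (5) = 5*A^-3
  A^-5 * (d) = -A^-3 - A^-7
Summing the groups: <K> = A^13 - A^9 + A^5 - A - A^-7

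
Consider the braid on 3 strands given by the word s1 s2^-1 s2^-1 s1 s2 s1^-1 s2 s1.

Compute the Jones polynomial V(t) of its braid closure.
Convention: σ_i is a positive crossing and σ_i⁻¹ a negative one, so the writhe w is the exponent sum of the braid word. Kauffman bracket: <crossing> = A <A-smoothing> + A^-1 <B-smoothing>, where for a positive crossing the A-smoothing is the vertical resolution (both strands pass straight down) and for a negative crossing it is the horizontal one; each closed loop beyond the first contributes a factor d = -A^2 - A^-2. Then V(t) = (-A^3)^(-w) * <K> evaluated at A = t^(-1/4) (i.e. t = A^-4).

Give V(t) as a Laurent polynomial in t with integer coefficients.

Braid: s1 s2^-1 s2^-1 s1 s2 s1^-1 s2 s1 on 3 strands, 8 crossings.
Writhe w = (#positive) - (#negative) = 5 - 3 = 2.
State-sum expansion of <K>. There are 2^8 = 256 states.
Smooth each crossing (0=||, 1=⌣⌢); contribution A^(Σ sign_k(1-2s_k)) * d^(L-1).
Tabulate the states by total A-exponent and number of loops L (A-exp: L × count):
  A^8: L=2 ×1
  A^6: L=1 ×2, L=3 ×6
  A^4: L=2 ×19, L=4 ×9
  A^2: L=1 ×14, L=3 ×39, L=5 ×3
  A^0: L=2 ×52, L=4 ×18
  A^-2: L=1 ×21, L=3 ×33, L=5 ×2
  A^-4: L=2 ×22, L=4 ×6
  A^-6: L=3 ×8
  A^-8: L=4 ×1
Each group contributes A^e * Σ count * d^(L-1):
Powers of d = -A^2 - A^-2: d^2 = A^4 + 2 + A^-4; d^3 = -A^6 - 3*A^2 - 3*A^-2 - A^-6; d^4 = A^8 + 4*A^4 + 6 + 4*A^-4 + A^-8.
  A^8 * (d) = -A^10 - A^6
  A^6 * (2 + 6*d^2) = 6*A^10 + 14*A^6 + 6*A^2
  A^4 * (19*d + 9*d^3) = -9*A^10 - 46*A^6 - 46*A^2 - 9*A^-2
  A^2 * (14 + 39*d^2 + 3*d^4) = 3*A^10 + 51*A^6 + 110*A^2 + 51*A^-2 + 3*A^-6
  A^0 * (52*d + 18*d^3) = -18*A^6 - 106*A^2 - 106*A^-2 - 18*A^-6
  A^-2 * (21 + 33*d^2 + 2*d^4) = 2*A^6 + 41*A^2 + 99*A^-2 + 41*A^-6 + 2*A^-10
  A^-4 * (22*d + 6*d^3) = -6*A^2 - 40*A^-2 - 40*A^-6 - 6*A^-10
  A^-6 * (8*d^2) = 8*A^-2 + 16*A^-6 + 8*A^-10
  A^-8 * (d^3) = -A^-2 - 3*A^-6 - 3*A^-10 - A^-14
Summing the groups: <K> = -A^10 + 2*A^6 - A^2 + 2*A^-2 - A^-6 + A^-10 - A^-14
Normalise by the writhe: (-A^3)^(-w) = (-A^3)^(-2) = A^-6, so f(A) = A^-6 * <K> = -A^4 + 2 - A^-4 + 2*A^-8 - A^-12 + A^-16 - A^-20.
Substitute A = t^(-1/4), i.e. A^e → t^(-e/4): V(t) = -t^5 + t^4 - t^3 + 2*t^2 - t + 2 - t^-1

Answer: -t^5 + t^4 - t^3 + 2*t^2 - t + 2 - t^-1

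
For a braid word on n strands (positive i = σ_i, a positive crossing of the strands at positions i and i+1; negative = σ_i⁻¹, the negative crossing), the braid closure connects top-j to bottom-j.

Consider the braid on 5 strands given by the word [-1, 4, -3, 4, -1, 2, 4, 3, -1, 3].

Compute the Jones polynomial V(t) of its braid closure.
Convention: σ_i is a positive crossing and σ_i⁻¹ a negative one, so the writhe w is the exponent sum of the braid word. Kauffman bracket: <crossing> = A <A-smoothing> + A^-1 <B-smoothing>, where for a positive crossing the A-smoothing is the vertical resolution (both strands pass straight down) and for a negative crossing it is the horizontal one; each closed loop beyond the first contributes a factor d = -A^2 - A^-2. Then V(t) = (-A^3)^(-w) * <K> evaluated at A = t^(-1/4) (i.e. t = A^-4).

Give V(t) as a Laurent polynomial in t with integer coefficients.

Braid: s1^-1 s4 s3^-1 s4 s1^-1 s2 s4 s3 s1^-1 s3 on 5 strands, 10 crossings.
Writhe w = (#positive) - (#negative) = 6 - 4 = 2.
Computing the Kauffman bracket via state sum. There are 2^10 = 1024 states.
Each crossing splits two ways (0=vertical, 1=horizontal). The state's weight is A^(#A-smoothings - #B-smoothings) * d^(loops - 1).
Tabulate the states by total A-exponent and number of loops L (A-exp: L × count):
  A^10: L=5 ×1
  A^8: L=4 ×7, L=6 ×3
  A^6: L=3 ×18, L=5 ×26, L=7 ×1
  A^4: L=2 ×21, L=4 ×85, L=6 ×14
  A^2: L=1 ×9, L=3 ×137, L=5 ×62, L=7 ×2
  A^0: L=2 ×105, L=4 ×132, L=6 ×15
  A^-2: L=1 ×30, L=3 ×132, L=5 ×47, L=7 ×1
  A^-4: L=2 ×49, L=4 ×65, L=6 ×6
  A^-6: L=3 ×31, L=5 ×14
  A^-8: L=4 ×9, L=6 ×1
  A^-10: L=5 ×1
Each group contributes A^e * Σ count * d^(L-1):
Powers of d = -A^2 - A^-2: d^2 = A^4 + 2 + A^-4; d^3 = -A^6 - 3*A^2 - 3*A^-2 - A^-6; d^4 = A^8 + 4*A^4 + 6 + 4*A^-4 + A^-8; d^5 = -A^10 - 5*A^6 - 10*A^2 - 10*A^-2 - 5*A^-6 - A^-10; d^6 = A^12 + 6*A^8 + 15*A^4 + 20 + 15*A^-4 + 6*A^-8 + A^-12.
  A^10 * (d^4) = A^18 + 4*A^14 + 6*A^10 + 4*A^6 + A^2
  A^8 * (7*d^3 + 3*d^5) = -3*A^18 - 22*A^14 - 51*A^10 - 51*A^6 - 22*A^2 - 3*A^-2
  A^6 * (18*d^2 + 26*d^4 + d^6) = A^18 + 32*A^14 + 137*A^10 + 212*A^6 + 137*A^2 + 32*A^-2 + A^-6
  A^4 * (21*d + 85*d^3 + 14*d^5) = -14*A^14 - 155*A^10 - 416*A^6 - 416*A^2 - 155*A^-2 - 14*A^-6
  A^2 * (9 + 137*d^2 + 62*d^4 + 2*d^6) = 2*A^14 + 74*A^10 + 415*A^6 + 695*A^2 + 415*A^-2 + 74*A^-6 + 2*A^-10
  A^0 * (105*d + 132*d^3 + 15*d^5) = -15*A^10 - 207*A^6 - 651*A^2 - 651*A^-2 - 207*A^-6 - 15*A^-10
  A^-2 * (30 + 132*d^2 + 47*d^4 + d^6) = A^10 + 53*A^6 + 335*A^2 + 596*A^-2 + 335*A^-6 + 53*A^-10 + A^-14
  A^-4 * (49*d + 65*d^3 + 6*d^5) = -6*A^6 - 95*A^2 - 304*A^-2 - 304*A^-6 - 95*A^-10 - 6*A^-14
  A^-6 * (31*d^2 + 14*d^4) = 14*A^2 + 87*A^-2 + 146*A^-6 + 87*A^-10 + 14*A^-14
  A^-8 * (9*d^3 + d^5) = -A^2 - 14*A^-2 - 37*A^-6 - 37*A^-10 - 14*A^-14 - A^-18
  A^-10 * (d^4) = A^-2 + 4*A^-6 + 6*A^-10 + 4*A^-14 + A^-18
Summing the groups: <K> = -A^18 + 2*A^14 - 3*A^10 + 4*A^6 - 3*A^2 + 4*A^-2 - 2*A^-6 + A^-10 - A^-14
Normalise by the writhe: (-A^3)^(-w) = (-A^3)^(-2) = A^-6, so f(A) = A^-6 * <K> = -A^12 + 2*A^8 - 3*A^4 + 4 - 3*A^-4 + 4*A^-8 - 2*A^-12 + A^-16 - A^-20.
Substitute A = t^(-1/4), i.e. A^e → t^(-e/4): V(t) = -t^5 + t^4 - 2*t^3 + 4*t^2 - 3*t + 4 - 3*t^-1 + 2*t^-2 - t^-3

Answer: -t^5 + t^4 - 2*t^3 + 4*t^2 - 3*t + 4 - 3*t^-1 + 2*t^-2 - t^-3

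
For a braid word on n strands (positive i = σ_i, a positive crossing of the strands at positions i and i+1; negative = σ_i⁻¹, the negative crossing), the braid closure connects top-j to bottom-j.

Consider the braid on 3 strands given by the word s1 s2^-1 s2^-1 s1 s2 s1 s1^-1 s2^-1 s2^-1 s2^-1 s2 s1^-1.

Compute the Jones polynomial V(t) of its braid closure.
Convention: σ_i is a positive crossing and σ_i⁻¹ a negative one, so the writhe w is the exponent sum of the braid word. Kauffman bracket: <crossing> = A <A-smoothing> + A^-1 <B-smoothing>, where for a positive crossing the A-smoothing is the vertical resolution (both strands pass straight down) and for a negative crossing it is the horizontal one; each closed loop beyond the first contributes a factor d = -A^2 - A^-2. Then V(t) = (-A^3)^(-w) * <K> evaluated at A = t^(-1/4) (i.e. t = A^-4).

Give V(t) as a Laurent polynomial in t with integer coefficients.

The presented braid s1 s2^-1 s2^-1 s1 s2 s1 s1^-1 s2^-1 s2^-1 s2^-1 s2 s1^-1 on 3 strands reduces by inverse Markov moves (closure unchanged at each step):
  Deconjugate: the word is γ·β·γ⁻¹ with γ = s1 (prefix) and γ⁻¹ = s1^-1 (suffix); strip both.
  Deconjugate: the word is γ·β·γ⁻¹ with γ = s2^-1 (prefix) and γ⁻¹ = s2 (suffix); strip both.
Reduced to β = s2^-1 s1 s2 s1 s1^-1 s2^-1 s2^-1 s2^-1 on 3 strands, 8 crossings.
Compute on β:
First cancel adjacent σ_i σ_i⁻¹ pairs (Reidemeister II — same braid, same closure): s2^-1 s1 s2 s1 s1^-1 s2^-1 s2^-1 s2^-1 → s2^-1 s1 s2^-1 s2^-1.
Braid: s2^-1 s1 s2^-1 s2^-1 on 3 strands, 4 crossings.
Writhe w = (#positive) - (#negative) = 1 - 3 = -2.
State-sum expansion of <K>. There are 2^4 = 16 states.
For each crossing: s=0 is the vertical smoothing, s=1 horizontal. Crossing k contributes A^(sign_k * (1 - 2*s_k)); loop factor d = -A^2 - A^-2.
  state 0000: A-exp=-2, loops=3, term = A^-2 * d^2
  state 0001: A-exp=+0, loops=2, term = A^0 * d^1
  state 0010: A-exp=+0, loops=2, term = A^0 * d^1
  state 0011: A-exp=+2, loops=3, term = A^2 * d^2
  state 0100: A-exp=-4, loops=2, term = A^-4 * d^1
  state 0101: A-exp=-2, loops=1, term = A^-2 * d^0
  state 0110: A-exp=-2, loops=1, term = A^-2 * d^0
  state 0111: A-exp=+0, loops=2, term = A^0 * d^1
  state 1000: A-exp=+0, loops=2, term = A^0 * d^1
  state 1001: A-exp=+2, loops=3, term = A^2 * d^2
  state 1010: A-exp=+2, loops=3, term = A^2 * d^2
  state 1011: A-exp=+4, loops=4, term = A^4 * d^3
  state 1100: A-exp=-2, loops=1, term = A^-2 * d^0
  state 1101: A-exp=+0, loops=2, term = A^0 * d^1
  state 1110: A-exp=+0, loops=2, term = A^0 * d^1
  state 1111: A-exp=+2, loops=3, term = A^2 * d^2
Collect the terms by A-exponent (count of states per loop number):
Powers of d = -A^2 - A^-2: d^2 = A^4 + 2 + A^-4; d^3 = -A^6 - 3*A^2 - 3*A^-2 - A^-6.
  A^4 * (d^3) = -A^10 - 3*A^6 - 3*A^2 - A^-2
  A^2 * (4*d^2) = 4*A^6 + 8*A^2 + 4*A^-2
  A^0 * (6*d) = -6*A^2 - 6*A^-2
  A^-2 * (3 + d^2) = A^2 + 5*A^-2 + A^-6
  A^-4 * (d) = -A^-2 - A^-6
Summing the groups: <K> = -A^10 + A^6 + A^-2
Normalise by the writhe: (-A^3)^(-w) = (-A^3)^(2) = A^6, so f(A) = A^6 * <K> = -A^16 + A^12 + A^4.
Substitute A = t^(-1/4), i.e. A^e → t^(-e/4): V(t) = t^-1 + t^-3 - t^-4

Answer: t^-1 + t^-3 - t^-4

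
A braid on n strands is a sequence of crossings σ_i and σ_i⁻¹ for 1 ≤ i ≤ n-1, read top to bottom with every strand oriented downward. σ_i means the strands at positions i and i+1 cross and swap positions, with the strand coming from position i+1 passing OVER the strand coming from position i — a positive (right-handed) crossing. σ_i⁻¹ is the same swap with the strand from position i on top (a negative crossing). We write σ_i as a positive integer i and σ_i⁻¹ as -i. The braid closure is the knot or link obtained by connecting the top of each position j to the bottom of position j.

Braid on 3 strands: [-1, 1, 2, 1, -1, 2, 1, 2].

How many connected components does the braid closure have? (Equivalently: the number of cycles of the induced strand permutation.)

1

Derivation:
Track the strand permutation on 3 strands, starting from identity.
  step 1: s1^-1 swaps positions 1,2 -> [2 1 3]
  step 2: s1 swaps positions 1,2 -> [1 2 3]
  step 3: s2 swaps positions 2,3 -> [1 3 2]
  step 4: s1 swaps positions 1,2 -> [3 1 2]
  step 5: s1^-1 swaps positions 1,2 -> [1 3 2]
  step 6: s2 swaps positions 2,3 -> [1 2 3]
  step 7: s1 swaps positions 1,2 -> [2 1 3]
  step 8: s2 swaps positions 2,3 -> [2 3 1]
Final permutation (position -> original strand): [2 3 1]
Closure components = cycle count of this permutation = 1.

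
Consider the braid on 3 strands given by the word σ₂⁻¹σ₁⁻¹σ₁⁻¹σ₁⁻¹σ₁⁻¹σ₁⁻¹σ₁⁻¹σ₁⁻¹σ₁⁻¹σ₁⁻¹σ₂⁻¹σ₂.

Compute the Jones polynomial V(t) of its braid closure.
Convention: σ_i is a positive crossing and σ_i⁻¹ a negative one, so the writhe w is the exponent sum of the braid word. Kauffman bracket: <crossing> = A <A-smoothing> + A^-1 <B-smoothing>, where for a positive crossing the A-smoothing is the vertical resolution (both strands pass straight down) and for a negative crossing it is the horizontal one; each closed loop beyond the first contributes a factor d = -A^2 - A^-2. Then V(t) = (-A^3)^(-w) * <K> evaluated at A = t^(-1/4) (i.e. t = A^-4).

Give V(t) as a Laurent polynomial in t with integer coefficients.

t^-4 + t^-6 - t^-7 + t^-8 - t^-9 + t^-10 - t^-11 + t^-12 - t^-13

Derivation:
The presented braid s2^-1 s1^-1 s1^-1 s1^-1 s1^-1 s1^-1 s1^-1 s1^-1 s1^-1 s1^-1 s2^-1 s2 on 3 strands reduces by inverse Markov moves (closure unchanged at each step):
  Deconjugate: the word is γ·β·γ⁻¹ with γ = s2^-1 (prefix) and γ⁻¹ = s2 (suffix); strip both.
  Destabilize: the word has the form β·s2^-1 where s2^-1 occurs only as the final letter (β ∈ B_2); drop it and the last strand → 2 strands.
Reduced to β = s1^-1 s1^-1 s1^-1 s1^-1 s1^-1 s1^-1 s1^-1 s1^-1 s1^-1 on 2 strands, 9 crossings.
Compute on β:
Braid: s1^-1 s1^-1 s1^-1 s1^-1 s1^-1 s1^-1 s1^-1 s1^-1 s1^-1 on 2 strands, 9 crossings.
Writhe w = (#positive) - (#negative) = 0 - 9 = -9.
State-sum expansion of <K>. There are 2^9 = 512 states.
Smooth each crossing (0=||, 1=⌣⌢); contribution A^(Σ sign_k(1-2s_k)) * d^(L-1).
Tabulate the states by total A-exponent and number of loops L (A-exp: L × count):
  A^9: L=9 ×1
  A^7: L=8 ×9
  A^5: L=7 ×36
  A^3: L=6 ×84
  A^1: L=5 ×126
  A^-1: L=4 ×126
  A^-3: L=3 ×84
  A^-5: L=2 ×36
  A^-7: L=1 ×9
  A^-9: L=2 ×1
Each group contributes A^e * Σ count * d^(L-1):
Powers of d = -A^2 - A^-2: d^2 = A^4 + 2 + A^-4; d^3 = -A^6 - 3*A^2 - 3*A^-2 - A^-6; d^4 = A^8 + 4*A^4 + 6 + 4*A^-4 + A^-8; d^5 = -A^10 - 5*A^6 - 10*A^2 - 10*A^-2 - 5*A^-6 - A^-10; d^6 = A^12 + 6*A^8 + 15*A^4 + 20 + 15*A^-4 + 6*A^-8 + A^-12; d^7 = -A^14 - 7*A^10 - 21*A^6 - 35*A^2 - 35*A^-2 - 21*A^-6 - 7*A^-10 - A^-14; d^8 = A^16 + 8*A^12 + 28*A^8 + 56*A^4 + 70 + 56*A^-4 + 28*A^-8 + 8*A^-12 + A^-16.
  A^9 * (d^8) = A^25 + 8*A^21 + 28*A^17 + 56*A^13 + 70*A^9 + 56*A^5 + 28*A + 8*A^-3 + A^-7
  A^7 * (9*d^7) = -9*A^21 - 63*A^17 - 189*A^13 - 315*A^9 - 315*A^5 - 189*A - 63*A^-3 - 9*A^-7
  A^5 * (36*d^6) = 36*A^17 + 216*A^13 + 540*A^9 + 720*A^5 + 540*A + 216*A^-3 + 36*A^-7
  A^3 * (84*d^5) = -84*A^13 - 420*A^9 - 840*A^5 - 840*A - 420*A^-3 - 84*A^-7
  A^1 * (126*d^4) = 126*A^9 + 504*A^5 + 756*A + 504*A^-3 + 126*A^-7
  A^-1 * (126*d^3) = -126*A^5 - 378*A - 378*A^-3 - 126*A^-7
  A^-3 * (84*d^2) = 84*A + 168*A^-3 + 84*A^-7
  A^-5 * (36*d) = -36*A^-3 - 36*A^-7
  A^-7 * (9) = 9*A^-7
  A^-9 * (d) = -A^-7 - A^-11
Summing the groups: <K> = A^25 - A^21 + A^17 - A^13 + A^9 - A^5 + A - A^-3 - A^-11
Normalise by the writhe: (-A^3)^(-w) = (-A^3)^(9) = -A^27, so f(A) = -A^27 * <K> = -A^52 + A^48 - A^44 + A^40 - A^36 + A^32 - A^28 + A^24 + A^16.
Substitute A = t^(-1/4), i.e. A^e → t^(-e/4): V(t) = t^-4 + t^-6 - t^-7 + t^-8 - t^-9 + t^-10 - t^-11 + t^-12 - t^-13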